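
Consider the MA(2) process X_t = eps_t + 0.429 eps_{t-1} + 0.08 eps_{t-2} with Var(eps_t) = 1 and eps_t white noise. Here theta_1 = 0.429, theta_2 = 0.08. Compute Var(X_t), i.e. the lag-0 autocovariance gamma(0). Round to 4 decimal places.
\gamma(0) = 1.1904

For an MA(q) process X_t = eps_t + sum_i theta_i eps_{t-i} with
Var(eps_t) = sigma^2, the variance is
  gamma(0) = sigma^2 * (1 + sum_i theta_i^2).
  sum_i theta_i^2 = (0.429)^2 + (0.08)^2 = 0.184041 + 0.0064 = 0.190441.
  gamma(0) = 1 * (1 + 0.190441) = 1 * 1.190441 = 1.190441, which rounds to 1.1904.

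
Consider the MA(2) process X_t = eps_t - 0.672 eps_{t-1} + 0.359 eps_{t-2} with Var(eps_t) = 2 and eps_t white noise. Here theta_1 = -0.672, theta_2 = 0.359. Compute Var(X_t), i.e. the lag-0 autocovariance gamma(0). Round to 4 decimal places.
\gamma(0) = 3.1609

For an MA(q) process X_t = eps_t + sum_i theta_i eps_{t-i} with
Var(eps_t) = sigma^2, the variance is
  gamma(0) = sigma^2 * (1 + sum_i theta_i^2).
  sum_i theta_i^2 = (-0.672)^2 + (0.359)^2 = 0.451584 + 0.128881 = 0.580465.
  gamma(0) = 2 * (1 + 0.580465) = 2 * 1.580465 = 3.16093, which rounds to 3.1609.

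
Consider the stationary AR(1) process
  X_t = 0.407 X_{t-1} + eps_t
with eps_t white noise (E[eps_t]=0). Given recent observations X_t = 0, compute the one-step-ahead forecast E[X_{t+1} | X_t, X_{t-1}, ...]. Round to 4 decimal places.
E[X_{t+1} \mid \mathcal F_t] = 0.0000

For an AR(p) model X_t = c + sum_i phi_i X_{t-i} + eps_t, the
one-step-ahead conditional mean is
  E[X_{t+1} | X_t, ...] = c + sum_i phi_i X_{t+1-i}.
Substitute known values:
  E[X_{t+1} | ...] = (0.407) * (0)
                   = 0.0000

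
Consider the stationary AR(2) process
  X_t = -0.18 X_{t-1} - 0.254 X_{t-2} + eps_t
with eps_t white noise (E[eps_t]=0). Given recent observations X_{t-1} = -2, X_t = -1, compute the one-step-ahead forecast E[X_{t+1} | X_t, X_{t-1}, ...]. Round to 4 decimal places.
E[X_{t+1} \mid \mathcal F_t] = 0.6880

For an AR(p) model X_t = c + sum_i phi_i X_{t-i} + eps_t, the
one-step-ahead conditional mean is
  E[X_{t+1} | X_t, ...] = c + sum_i phi_i X_{t+1-i}.
Substitute known values:
  E[X_{t+1} | ...] = (-0.18) * (-1) + (-0.254) * (-2)
                   = 0.6880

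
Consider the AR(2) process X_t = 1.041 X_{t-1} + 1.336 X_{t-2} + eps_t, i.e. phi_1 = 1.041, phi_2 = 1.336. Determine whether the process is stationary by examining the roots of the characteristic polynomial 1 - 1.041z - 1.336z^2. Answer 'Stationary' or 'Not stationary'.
\text{Not stationary}

The AR(p) characteristic polynomial is P(z) = 1 - 1.041z - 1.336z^2.
Stationarity requires all roots to lie outside the unit circle, i.e. |z| > 1 for every root.
Set 1 + (-1.041) z + (-1.336) z^2 = 0, i.e. a z^2 + b z + c = 0 with a = -1.336, b = -1.041, c = 1.
Discriminant D = b^2 - 4ac = (-1.041)^2 - 4*(-1.336)*1 = 1.083681 - (-5.344) = 6.427681.
D >= 0, so the roots are real: z = (-b +/- sqrt(D)) / (2a) = (1.041 +/- 2.535287) / (-2.672).
  z_1 = (1.041 + 2.535287) / (-2.672) = -1.3384,   |z_1| = 1.3384.
  z_2 = (1.041 - 2.535287) / (-2.672) = 0.5592,   |z_2| = 0.5592.
Moduli of all roots: 1.3384, 0.5592.
All moduli strictly greater than 1? No.
Verdict: Not stationary.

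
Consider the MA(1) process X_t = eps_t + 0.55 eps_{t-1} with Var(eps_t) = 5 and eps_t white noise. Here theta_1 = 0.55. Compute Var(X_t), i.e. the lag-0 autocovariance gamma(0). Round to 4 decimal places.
\gamma(0) = 6.5125

For an MA(q) process X_t = eps_t + sum_i theta_i eps_{t-i} with
Var(eps_t) = sigma^2, the variance is
  gamma(0) = sigma^2 * (1 + sum_i theta_i^2).
  sum_i theta_i^2 = (0.55)^2 = 0.3025.
  gamma(0) = 5 * (1 + 0.3025) = 5 * 1.3025 = 6.5125.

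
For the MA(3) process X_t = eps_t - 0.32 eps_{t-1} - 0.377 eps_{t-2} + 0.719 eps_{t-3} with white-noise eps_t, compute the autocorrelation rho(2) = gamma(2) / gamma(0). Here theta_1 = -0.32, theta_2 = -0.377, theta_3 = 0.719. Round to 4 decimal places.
\rho(2) = -0.3446

For an MA(q) process with theta_0 = 1, the autocovariance is
  gamma(k) = sigma^2 * sum_{i=0..q-k} theta_i * theta_{i+k},
and rho(k) = gamma(k) / gamma(0). Sigma^2 cancels.
  numerator   = (1)*(-0.377) + (-0.32)*(0.719) = -0.60708.
  denominator = (1)^2 + (-0.32)^2 + (-0.377)^2 + (0.719)^2 = 1.76149.
  rho(2) = -0.60708 / 1.76149 = -0.3446.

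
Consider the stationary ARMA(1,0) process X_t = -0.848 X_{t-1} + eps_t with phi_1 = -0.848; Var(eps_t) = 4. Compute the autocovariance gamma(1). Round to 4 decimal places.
\gamma(1) = -12.0756

Multiply the model equation by X_{t-k} and take expectations. With theta_0 = psi_0 = 1 and psi_j the MA(infinity) weights, this gives
  gamma(k) - sum_i phi_i gamma(k-i) = c_k,
  c_k = sigma^2 * sum_{j=k..q} theta_j psi_{j-k}   (c_k = 0 for k > q),
using gamma(-m) = gamma(m).
Pure AR (q = 0): c_0 = sigma^2 = 4, c_k = 0 for k >= 1.
Equations for k = 0 and k = 1 (AR order 1):
  gamma(0) = phi_1 gamma(1) + c_0
  gamma(1) = phi_1 gamma(0) + c_1
Substituting the second into the first: gamma(0) (1 - phi_1^2) = c_0 + phi_1 c_1, so
  gamma(0) = c_0 / (1 - phi_1^2) = 4 / (1 - (-0.848)^2) = 4 / 0.280896 = 14.240146.
  gamma(1) = phi_1 gamma(0) = (-0.848)(14.240146) = -12.075644.
Therefore gamma(1) = -12.0756 (to 4 decimal places).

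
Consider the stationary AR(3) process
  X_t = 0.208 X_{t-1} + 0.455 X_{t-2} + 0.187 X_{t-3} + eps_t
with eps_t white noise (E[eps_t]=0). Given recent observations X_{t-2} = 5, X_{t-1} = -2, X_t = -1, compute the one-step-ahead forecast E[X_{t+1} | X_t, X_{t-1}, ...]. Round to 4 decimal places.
E[X_{t+1} \mid \mathcal F_t] = -0.1830

For an AR(p) model X_t = c + sum_i phi_i X_{t-i} + eps_t, the
one-step-ahead conditional mean is
  E[X_{t+1} | X_t, ...] = c + sum_i phi_i X_{t+1-i}.
Substitute known values:
  E[X_{t+1} | ...] = (0.208) * (-1) + (0.455) * (-2) + (0.187) * (5)
                   = -0.1830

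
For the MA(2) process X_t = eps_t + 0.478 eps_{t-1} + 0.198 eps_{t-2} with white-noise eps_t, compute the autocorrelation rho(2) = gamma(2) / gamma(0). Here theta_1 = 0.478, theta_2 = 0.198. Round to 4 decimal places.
\rho(2) = 0.1562

For an MA(q) process with theta_0 = 1, the autocovariance is
  gamma(k) = sigma^2 * sum_{i=0..q-k} theta_i * theta_{i+k},
and rho(k) = gamma(k) / gamma(0). Sigma^2 cancels.
  numerator   = (1)*(0.198) = 0.198.
  denominator = (1)^2 + (0.478)^2 + (0.198)^2 = 1.267688.
  rho(2) = 0.198 / 1.267688 = 0.1562.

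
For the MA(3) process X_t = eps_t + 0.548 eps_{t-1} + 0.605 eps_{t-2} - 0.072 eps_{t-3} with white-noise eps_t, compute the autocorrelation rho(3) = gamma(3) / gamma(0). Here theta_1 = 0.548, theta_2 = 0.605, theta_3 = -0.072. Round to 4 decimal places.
\rho(3) = -0.0431

For an MA(q) process with theta_0 = 1, the autocovariance is
  gamma(k) = sigma^2 * sum_{i=0..q-k} theta_i * theta_{i+k},
and rho(k) = gamma(k) / gamma(0). Sigma^2 cancels.
  numerator   = (1)*(-0.072) = -0.072.
  denominator = (1)^2 + (0.548)^2 + (0.605)^2 + (-0.072)^2 = 1.671513.
  rho(3) = -0.072 / 1.671513 = -0.0431.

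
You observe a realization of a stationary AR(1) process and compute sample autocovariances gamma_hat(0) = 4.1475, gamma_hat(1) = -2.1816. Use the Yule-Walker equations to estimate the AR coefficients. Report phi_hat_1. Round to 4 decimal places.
\hat\phi_{1} = -0.5260

The Yule-Walker equations for an AR(p) process read, in matrix form,
  Gamma_p phi = r_p,   with   (Gamma_p)_{ij} = gamma(|i - j|),
                       (r_p)_i = gamma(i),   i,j = 1..p.
Substitute the sample gammas (Toeplitz matrix and right-hand side of size 1):
  Gamma_p = [[4.1475]]
  r_p     = [-2.1816]
With p = 1 this is the single equation gamma(0) phi_1 = gamma(1):
  phi_hat_1 = gamma(1) / gamma(0) = -2.1816 / 4.1475 = -0.5260.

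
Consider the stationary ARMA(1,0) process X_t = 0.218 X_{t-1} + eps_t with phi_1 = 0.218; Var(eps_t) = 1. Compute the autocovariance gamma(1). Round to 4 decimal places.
\gamma(1) = 0.2289

Multiply the model equation by X_{t-k} and take expectations. With theta_0 = psi_0 = 1 and psi_j the MA(infinity) weights, this gives
  gamma(k) - sum_i phi_i gamma(k-i) = c_k,
  c_k = sigma^2 * sum_{j=k..q} theta_j psi_{j-k}   (c_k = 0 for k > q),
using gamma(-m) = gamma(m).
Pure AR (q = 0): c_0 = sigma^2 = 1, c_k = 0 for k >= 1.
Equations for k = 0 and k = 1 (AR order 1):
  gamma(0) = phi_1 gamma(1) + c_0
  gamma(1) = phi_1 gamma(0) + c_1
Substituting the second into the first: gamma(0) (1 - phi_1^2) = c_0 + phi_1 c_1, so
  gamma(0) = c_0 / (1 - phi_1^2) = 1 / (1 - (0.218)^2) = 1 / 0.952476 = 1.049895.
  gamma(1) = phi_1 gamma(0) = (0.218)(1.049895) = 0.228877.
Therefore gamma(1) = 0.2289 (to 4 decimal places).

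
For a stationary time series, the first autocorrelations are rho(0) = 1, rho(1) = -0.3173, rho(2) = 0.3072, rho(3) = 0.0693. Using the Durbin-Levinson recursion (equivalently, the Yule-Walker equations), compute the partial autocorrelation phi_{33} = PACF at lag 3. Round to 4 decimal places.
\phi_{33} = 0.2550

The PACF at lag k is phi_{kk}, the last component of the solution
to the Yule-Walker system G_k phi = r_k where
  (G_k)_{ij} = rho(|i - j|), (r_k)_i = rho(i), i,j = 1..k.
Equivalently, Durbin-Levinson gives phi_{kk} iteratively:
  phi_{11} = rho(1)
  phi_{kk} = [rho(k) - sum_{j=1..k-1} phi_{k-1,j} rho(k-j)]
            / [1 - sum_{j=1..k-1} phi_{k-1,j} rho(j)],
  phi_{k,j} = phi_{k-1,j} - phi_{kk} phi_{k-1,k-j},  j = 1..k-1.
Step k = 1:
  phi_11 = rho(1) = -0.3173.
Step k = 2:
  phi_22 = [rho(2) - phi_11 rho(1)] / [1 - phi_11 rho(1)] = [0.3072 - (-0.3173)(-0.3173)] / [1 - (-0.3173)(-0.3173)]
         = 0.20652071 / 0.89932071 = 0.229641.
  Update: phi_21 = phi_11 - phi_22 phi_11 = -0.3173 - (0.229641)(-0.3173) = -0.244435.
Step k = 3:
  phi_33 = [rho(3) - phi_21 rho(2) - phi_22 rho(1)] / [1 - phi_21 rho(1) - phi_22 rho(2)]
    numerator   = 0.0693 - (-0.244435)(0.3072) - (0.229641)(-0.3173) = 0.21725545
    denominator = 1 - (-0.244435)(-0.3173) - (0.229641)(0.3072) = 0.85189513
  phi_33 = 0.21725545 / 0.85189513 = 0.255.
Therefore phi_{33} = 0.2550.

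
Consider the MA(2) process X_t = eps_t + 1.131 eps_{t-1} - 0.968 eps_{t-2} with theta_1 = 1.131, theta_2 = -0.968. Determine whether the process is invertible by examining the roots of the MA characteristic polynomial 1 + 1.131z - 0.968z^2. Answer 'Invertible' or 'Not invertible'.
\text{Not invertible}

The MA(q) characteristic polynomial is P(z) = 1 + 1.131z - 0.968z^2.
Invertibility requires all roots to lie outside the unit circle, i.e. |z| > 1 for every root.
Set 1 + (1.131) z + (-0.968) z^2 = 0, i.e. a z^2 + b z + c = 0 with a = -0.968, b = 1.131, c = 1.
Discriminant D = b^2 - 4ac = (1.131)^2 - 4*(-0.968)*1 = 1.279161 - (-3.872) = 5.151161.
D >= 0, so the roots are real: z = (-b +/- sqrt(D)) / (2a) = (-1.131 +/- 2.269617) / (-1.936).
  z_1 = (-1.131 + 2.269617) / (-1.936) = -0.5881,   |z_1| = 0.5881.
  z_2 = (-1.131 - 2.269617) / (-1.936) = 1.7565,   |z_2| = 1.7565.
Moduli of all roots: 0.5881, 1.7565.
All moduli strictly greater than 1? No.
Verdict: Not invertible.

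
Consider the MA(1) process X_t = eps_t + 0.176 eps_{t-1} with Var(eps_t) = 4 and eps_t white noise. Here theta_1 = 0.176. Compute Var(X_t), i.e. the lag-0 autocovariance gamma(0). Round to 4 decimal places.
\gamma(0) = 4.1239

For an MA(q) process X_t = eps_t + sum_i theta_i eps_{t-i} with
Var(eps_t) = sigma^2, the variance is
  gamma(0) = sigma^2 * (1 + sum_i theta_i^2).
  sum_i theta_i^2 = (0.176)^2 = 0.030976.
  gamma(0) = 4 * (1 + 0.030976) = 4 * 1.030976 = 4.123904, which rounds to 4.1239.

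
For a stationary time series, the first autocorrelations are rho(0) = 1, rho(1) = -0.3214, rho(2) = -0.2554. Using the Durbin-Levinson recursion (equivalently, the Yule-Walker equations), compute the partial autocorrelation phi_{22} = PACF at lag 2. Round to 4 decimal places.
\phi_{22} = -0.4000

The PACF at lag k is phi_{kk}, the last component of the solution
to the Yule-Walker system G_k phi = r_k where
  (G_k)_{ij} = rho(|i - j|), (r_k)_i = rho(i), i,j = 1..k.
Equivalently, Durbin-Levinson gives phi_{kk} iteratively:
  phi_{11} = rho(1)
  phi_{kk} = [rho(k) - sum_{j=1..k-1} phi_{k-1,j} rho(k-j)]
            / [1 - sum_{j=1..k-1} phi_{k-1,j} rho(j)],
  phi_{k,j} = phi_{k-1,j} - phi_{kk} phi_{k-1,k-j},  j = 1..k-1.
Step k = 1:
  phi_11 = rho(1) = -0.3214.
Step k = 2:
  phi_22 = [rho(2) - phi_11 rho(1)] / [1 - phi_11 rho(1)] = [-0.2554 - (-0.3214)(-0.3214)] / [1 - (-0.3214)(-0.3214)]
         = -0.35869796 / 0.89670204 = -0.4.
Therefore phi_{22} = -0.4000.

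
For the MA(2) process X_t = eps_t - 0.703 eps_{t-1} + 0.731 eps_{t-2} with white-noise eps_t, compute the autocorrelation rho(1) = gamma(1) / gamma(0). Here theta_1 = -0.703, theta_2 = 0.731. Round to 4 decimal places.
\rho(1) = -0.5999

For an MA(q) process with theta_0 = 1, the autocovariance is
  gamma(k) = sigma^2 * sum_{i=0..q-k} theta_i * theta_{i+k},
and rho(k) = gamma(k) / gamma(0). Sigma^2 cancels.
  numerator   = (1)*(-0.703) + (-0.703)*(0.731) = -1.216893.
  denominator = (1)^2 + (-0.703)^2 + (0.731)^2 = 2.02857.
  rho(1) = -1.216893 / 2.02857 = -0.5999.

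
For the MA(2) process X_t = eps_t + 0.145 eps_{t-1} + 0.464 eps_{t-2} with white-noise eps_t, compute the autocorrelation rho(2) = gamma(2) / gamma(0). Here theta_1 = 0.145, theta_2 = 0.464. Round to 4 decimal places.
\rho(2) = 0.3753

For an MA(q) process with theta_0 = 1, the autocovariance is
  gamma(k) = sigma^2 * sum_{i=0..q-k} theta_i * theta_{i+k},
and rho(k) = gamma(k) / gamma(0). Sigma^2 cancels.
  numerator   = (1)*(0.464) = 0.464.
  denominator = (1)^2 + (0.145)^2 + (0.464)^2 = 1.236321.
  rho(2) = 0.464 / 1.236321 = 0.3753.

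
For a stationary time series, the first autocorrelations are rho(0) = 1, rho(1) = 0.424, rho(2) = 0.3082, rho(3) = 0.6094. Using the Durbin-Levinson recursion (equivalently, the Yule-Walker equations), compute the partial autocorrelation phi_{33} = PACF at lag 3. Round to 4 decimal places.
\phi_{33} = 0.5409

The PACF at lag k is phi_{kk}, the last component of the solution
to the Yule-Walker system G_k phi = r_k where
  (G_k)_{ij} = rho(|i - j|), (r_k)_i = rho(i), i,j = 1..k.
Equivalently, Durbin-Levinson gives phi_{kk} iteratively:
  phi_{11} = rho(1)
  phi_{kk} = [rho(k) - sum_{j=1..k-1} phi_{k-1,j} rho(k-j)]
            / [1 - sum_{j=1..k-1} phi_{k-1,j} rho(j)],
  phi_{k,j} = phi_{k-1,j} - phi_{kk} phi_{k-1,k-j},  j = 1..k-1.
Step k = 1:
  phi_11 = rho(1) = 0.424.
Step k = 2:
  phi_22 = [rho(2) - phi_11 rho(1)] / [1 - phi_11 rho(1)] = [0.3082 - (0.424)(0.424)] / [1 - (0.424)(0.424)]
         = 0.128424 / 0.820224 = 0.156572.
  Update: phi_21 = phi_11 - phi_22 phi_11 = 0.424 - (0.156572)(0.424) = 0.357614.
Step k = 3:
  phi_33 = [rho(3) - phi_21 rho(2) - phi_22 rho(1)] / [1 - phi_21 rho(1) - phi_22 rho(2)]
    numerator   = 0.6094 - (0.357614)(0.3082) - (0.156572)(0.424) = 0.43279704
    denominator = 1 - (0.357614)(0.424) - (0.156572)(0.3082) = 0.80011642
  phi_33 = 0.43279704 / 0.80011642 = 0.5409.
Therefore phi_{33} = 0.5409.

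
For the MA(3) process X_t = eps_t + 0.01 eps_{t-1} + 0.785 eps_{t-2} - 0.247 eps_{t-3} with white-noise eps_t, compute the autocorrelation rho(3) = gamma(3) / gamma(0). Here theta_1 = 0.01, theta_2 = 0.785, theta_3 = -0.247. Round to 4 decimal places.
\rho(3) = -0.1473

For an MA(q) process with theta_0 = 1, the autocovariance is
  gamma(k) = sigma^2 * sum_{i=0..q-k} theta_i * theta_{i+k},
and rho(k) = gamma(k) / gamma(0). Sigma^2 cancels.
  numerator   = (1)*(-0.247) = -0.247.
  denominator = (1)^2 + (0.01)^2 + (0.785)^2 + (-0.247)^2 = 1.677334.
  rho(3) = -0.247 / 1.677334 = -0.1473.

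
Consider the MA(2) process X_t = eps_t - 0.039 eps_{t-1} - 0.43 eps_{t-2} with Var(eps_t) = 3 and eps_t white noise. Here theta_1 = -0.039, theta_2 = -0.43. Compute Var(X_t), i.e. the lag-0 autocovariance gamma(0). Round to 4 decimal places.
\gamma(0) = 3.5593

For an MA(q) process X_t = eps_t + sum_i theta_i eps_{t-i} with
Var(eps_t) = sigma^2, the variance is
  gamma(0) = sigma^2 * (1 + sum_i theta_i^2).
  sum_i theta_i^2 = (-0.039)^2 + (-0.43)^2 = 0.001521 + 0.1849 = 0.186421.
  gamma(0) = 3 * (1 + 0.186421) = 3 * 1.186421 = 3.559263, which rounds to 3.5593.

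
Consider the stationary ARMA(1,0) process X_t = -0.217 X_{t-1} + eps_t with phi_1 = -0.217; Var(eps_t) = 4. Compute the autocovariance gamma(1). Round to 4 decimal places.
\gamma(1) = -0.9109

Multiply the model equation by X_{t-k} and take expectations. With theta_0 = psi_0 = 1 and psi_j the MA(infinity) weights, this gives
  gamma(k) - sum_i phi_i gamma(k-i) = c_k,
  c_k = sigma^2 * sum_{j=k..q} theta_j psi_{j-k}   (c_k = 0 for k > q),
using gamma(-m) = gamma(m).
Pure AR (q = 0): c_0 = sigma^2 = 4, c_k = 0 for k >= 1.
Equations for k = 0 and k = 1 (AR order 1):
  gamma(0) = phi_1 gamma(1) + c_0
  gamma(1) = phi_1 gamma(0) + c_1
Substituting the second into the first: gamma(0) (1 - phi_1^2) = c_0 + phi_1 c_1, so
  gamma(0) = c_0 / (1 - phi_1^2) = 4 / (1 - (-0.217)^2) = 4 / 0.952911 = 4.197664.
  gamma(1) = phi_1 gamma(0) = (-0.217)(4.197664) = -0.910893.
Therefore gamma(1) = -0.9109 (to 4 decimal places).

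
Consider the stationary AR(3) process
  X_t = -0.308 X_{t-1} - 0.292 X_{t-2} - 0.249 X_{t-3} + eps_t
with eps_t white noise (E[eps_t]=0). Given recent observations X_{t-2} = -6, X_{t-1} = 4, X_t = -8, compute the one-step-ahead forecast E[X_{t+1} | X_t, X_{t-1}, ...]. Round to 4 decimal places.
E[X_{t+1} \mid \mathcal F_t] = 2.7900

For an AR(p) model X_t = c + sum_i phi_i X_{t-i} + eps_t, the
one-step-ahead conditional mean is
  E[X_{t+1} | X_t, ...] = c + sum_i phi_i X_{t+1-i}.
Substitute known values:
  E[X_{t+1} | ...] = (-0.308) * (-8) + (-0.292) * (4) + (-0.249) * (-6)
                   = 2.7900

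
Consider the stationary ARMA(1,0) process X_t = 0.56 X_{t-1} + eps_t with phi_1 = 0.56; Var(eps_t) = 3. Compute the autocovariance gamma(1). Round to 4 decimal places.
\gamma(1) = 2.4476

Multiply the model equation by X_{t-k} and take expectations. With theta_0 = psi_0 = 1 and psi_j the MA(infinity) weights, this gives
  gamma(k) - sum_i phi_i gamma(k-i) = c_k,
  c_k = sigma^2 * sum_{j=k..q} theta_j psi_{j-k}   (c_k = 0 for k > q),
using gamma(-m) = gamma(m).
Pure AR (q = 0): c_0 = sigma^2 = 3, c_k = 0 for k >= 1.
Equations for k = 0 and k = 1 (AR order 1):
  gamma(0) = phi_1 gamma(1) + c_0
  gamma(1) = phi_1 gamma(0) + c_1
Substituting the second into the first: gamma(0) (1 - phi_1^2) = c_0 + phi_1 c_1, so
  gamma(0) = c_0 / (1 - phi_1^2) = 3 / (1 - (0.56)^2) = 3 / 0.6864 = 4.370629.
  gamma(1) = phi_1 gamma(0) = (0.56)(4.370629) = 2.447552.
Therefore gamma(1) = 2.4476 (to 4 decimal places).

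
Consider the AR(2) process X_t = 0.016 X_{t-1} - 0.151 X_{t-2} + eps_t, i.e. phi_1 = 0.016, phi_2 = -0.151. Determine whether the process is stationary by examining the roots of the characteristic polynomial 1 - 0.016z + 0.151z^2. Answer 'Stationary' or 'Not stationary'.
\text{Stationary}

The AR(p) characteristic polynomial is P(z) = 1 - 0.016z + 0.151z^2.
Stationarity requires all roots to lie outside the unit circle, i.e. |z| > 1 for every root.
Set 1 + (-0.016) z + (0.151) z^2 = 0, i.e. a z^2 + b z + c = 0 with a = 0.151, b = -0.016, c = 1.
Discriminant D = b^2 - 4ac = (-0.016)^2 - 4*(0.151)*1 = 0.000256 - (0.604) = -0.603744.
D < 0, so the roots are the complex-conjugate pair z = (-b +/- i sqrt(-D)) / (2a) = 0.053 +/- 2.5729i.
For a conjugate pair |z|^2 = z * conj(z) = (product of roots) = c/a = 1/(0.151) = 6.622517, so |z| = sqrt(6.622517) = 2.5734 for both roots.
Moduli of all roots: 2.5734, 2.5734.
All moduli strictly greater than 1? Yes.
Verdict: Stationary.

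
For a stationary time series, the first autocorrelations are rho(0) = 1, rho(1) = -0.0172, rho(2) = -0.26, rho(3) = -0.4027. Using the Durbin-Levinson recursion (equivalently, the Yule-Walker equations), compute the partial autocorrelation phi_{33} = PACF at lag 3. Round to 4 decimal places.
\phi_{33} = -0.4430

The PACF at lag k is phi_{kk}, the last component of the solution
to the Yule-Walker system G_k phi = r_k where
  (G_k)_{ij} = rho(|i - j|), (r_k)_i = rho(i), i,j = 1..k.
Equivalently, Durbin-Levinson gives phi_{kk} iteratively:
  phi_{11} = rho(1)
  phi_{kk} = [rho(k) - sum_{j=1..k-1} phi_{k-1,j} rho(k-j)]
            / [1 - sum_{j=1..k-1} phi_{k-1,j} rho(j)],
  phi_{k,j} = phi_{k-1,j} - phi_{kk} phi_{k-1,k-j},  j = 1..k-1.
Step k = 1:
  phi_11 = rho(1) = -0.0172.
Step k = 2:
  phi_22 = [rho(2) - phi_11 rho(1)] / [1 - phi_11 rho(1)] = [-0.26 - (-0.0172)(-0.0172)] / [1 - (-0.0172)(-0.0172)]
         = -0.26029584 / 0.99970416 = -0.260373.
  Update: phi_21 = phi_11 - phi_22 phi_11 = -0.0172 - (-0.260373)(-0.0172) = -0.021678.
Step k = 3:
  phi_33 = [rho(3) - phi_21 rho(2) - phi_22 rho(1)] / [1 - phi_21 rho(1) - phi_22 rho(2)]
    numerator   = -0.4027 - (-0.021678)(-0.26) - (-0.260373)(-0.0172) = -0.4128148
    denominator = 1 - (-0.021678)(-0.0172) - (-0.260373)(-0.26) = 0.93193019
  phi_33 = -0.4128148 / 0.93193019 = -0.443.
Therefore phi_{33} = -0.4430.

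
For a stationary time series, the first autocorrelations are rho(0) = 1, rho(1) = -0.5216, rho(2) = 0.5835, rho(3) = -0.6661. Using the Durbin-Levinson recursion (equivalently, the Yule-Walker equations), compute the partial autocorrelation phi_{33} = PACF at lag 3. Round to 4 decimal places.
\phi_{33} = -0.4520

The PACF at lag k is phi_{kk}, the last component of the solution
to the Yule-Walker system G_k phi = r_k where
  (G_k)_{ij} = rho(|i - j|), (r_k)_i = rho(i), i,j = 1..k.
Equivalently, Durbin-Levinson gives phi_{kk} iteratively:
  phi_{11} = rho(1)
  phi_{kk} = [rho(k) - sum_{j=1..k-1} phi_{k-1,j} rho(k-j)]
            / [1 - sum_{j=1..k-1} phi_{k-1,j} rho(j)],
  phi_{k,j} = phi_{k-1,j} - phi_{kk} phi_{k-1,k-j},  j = 1..k-1.
Step k = 1:
  phi_11 = rho(1) = -0.5216.
Step k = 2:
  phi_22 = [rho(2) - phi_11 rho(1)] / [1 - phi_11 rho(1)] = [0.5835 - (-0.5216)(-0.5216)] / [1 - (-0.5216)(-0.5216)]
         = 0.31143344 / 0.72793344 = 0.427832.
  Update: phi_21 = phi_11 - phi_22 phi_11 = -0.5216 - (0.427832)(-0.5216) = -0.298443.
Step k = 3:
  phi_33 = [rho(3) - phi_21 rho(2) - phi_22 rho(1)] / [1 - phi_21 rho(1) - phi_22 rho(2)]
    numerator   = -0.6661 - (-0.298443)(0.5835) - (0.427832)(-0.5216) = -0.26880137
    denominator = 1 - (-0.298443)(-0.5216) - (0.427832)(0.5835) = 0.59469215
  phi_33 = -0.26880137 / 0.59469215 = -0.452.
Therefore phi_{33} = -0.4520.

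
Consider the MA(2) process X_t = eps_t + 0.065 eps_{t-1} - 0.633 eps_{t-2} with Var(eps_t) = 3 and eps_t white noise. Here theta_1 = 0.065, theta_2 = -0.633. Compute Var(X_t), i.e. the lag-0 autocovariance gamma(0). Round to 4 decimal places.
\gamma(0) = 4.2147

For an MA(q) process X_t = eps_t + sum_i theta_i eps_{t-i} with
Var(eps_t) = sigma^2, the variance is
  gamma(0) = sigma^2 * (1 + sum_i theta_i^2).
  sum_i theta_i^2 = (0.065)^2 + (-0.633)^2 = 0.004225 + 0.400689 = 0.404914.
  gamma(0) = 3 * (1 + 0.404914) = 3 * 1.404914 = 4.214742, which rounds to 4.2147.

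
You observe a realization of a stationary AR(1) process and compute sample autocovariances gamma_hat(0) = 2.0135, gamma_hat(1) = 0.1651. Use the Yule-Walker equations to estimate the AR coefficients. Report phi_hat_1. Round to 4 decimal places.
\hat\phi_{1} = 0.0820

The Yule-Walker equations for an AR(p) process read, in matrix form,
  Gamma_p phi = r_p,   with   (Gamma_p)_{ij} = gamma(|i - j|),
                       (r_p)_i = gamma(i),   i,j = 1..p.
Substitute the sample gammas (Toeplitz matrix and right-hand side of size 1):
  Gamma_p = [[2.0135]]
  r_p     = [0.1651]
With p = 1 this is the single equation gamma(0) phi_1 = gamma(1):
  phi_hat_1 = gamma(1) / gamma(0) = 0.1651 / 2.0135 = 0.0820.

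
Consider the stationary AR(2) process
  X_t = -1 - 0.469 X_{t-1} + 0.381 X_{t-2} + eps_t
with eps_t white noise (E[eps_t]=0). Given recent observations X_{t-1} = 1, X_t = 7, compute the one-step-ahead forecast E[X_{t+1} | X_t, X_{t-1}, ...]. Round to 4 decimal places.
E[X_{t+1} \mid \mathcal F_t] = -3.9020

For an AR(p) model X_t = c + sum_i phi_i X_{t-i} + eps_t, the
one-step-ahead conditional mean is
  E[X_{t+1} | X_t, ...] = c + sum_i phi_i X_{t+1-i}.
Substitute known values:
  E[X_{t+1} | ...] = -1 + (-0.469) * (7) + (0.381) * (1)
                   = -3.9020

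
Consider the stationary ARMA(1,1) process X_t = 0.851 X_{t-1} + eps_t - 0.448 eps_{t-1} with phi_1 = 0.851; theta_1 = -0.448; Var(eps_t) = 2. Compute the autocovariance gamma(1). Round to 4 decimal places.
\gamma(1) = 1.8083

Multiply the model equation by X_{t-k} and take expectations. With theta_0 = psi_0 = 1 and psi_j the MA(infinity) weights, this gives
  gamma(k) - sum_i phi_i gamma(k-i) = c_k,
  c_k = sigma^2 * sum_{j=k..q} theta_j psi_{j-k}   (c_k = 0 for k > q),
using gamma(-m) = gamma(m).
psi-weights needed (psi_j = theta_j + sum_i phi_i psi_{j-i}):
  psi_1 = theta_1 + phi_1 = -0.448 + (0.851) = 0.403
Right-hand sides:
  c_0 = sigma^2 (1 + theta_1 psi_1) = 2 * (1 + (-0.448)(0.403)) = 2 * 0.819456 = 1.638912
  c_1 = sigma^2 theta_1 = 2 * (-0.448) = -0.896
  c_2 = 0
Equations for k = 0 and k = 1 (AR order 1):
  gamma(0) = phi_1 gamma(1) + c_0
  gamma(1) = phi_1 gamma(0) + c_1
Substituting the second into the first: gamma(0) (1 - phi_1^2) = c_0 + phi_1 c_1, so
  gamma(0) = (c_0 + phi_1 c_1) / (1 - phi_1^2) = (1.638912 + (0.851)(-0.896)) / (1 - (0.851)^2) = 0.876416 / 0.275799 = 3.177735.
  gamma(1) = phi_1 gamma(0) + c_1 = (0.851)(3.177735) + (-0.896) = 1.808252.
Therefore gamma(1) = 1.8083 (to 4 decimal places).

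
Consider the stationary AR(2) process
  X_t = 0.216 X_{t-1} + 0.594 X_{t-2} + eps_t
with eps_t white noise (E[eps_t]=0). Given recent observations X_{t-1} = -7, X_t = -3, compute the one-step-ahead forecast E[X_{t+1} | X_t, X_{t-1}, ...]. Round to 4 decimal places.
E[X_{t+1} \mid \mathcal F_t] = -4.8060

For an AR(p) model X_t = c + sum_i phi_i X_{t-i} + eps_t, the
one-step-ahead conditional mean is
  E[X_{t+1} | X_t, ...] = c + sum_i phi_i X_{t+1-i}.
Substitute known values:
  E[X_{t+1} | ...] = (0.216) * (-3) + (0.594) * (-7)
                   = -4.8060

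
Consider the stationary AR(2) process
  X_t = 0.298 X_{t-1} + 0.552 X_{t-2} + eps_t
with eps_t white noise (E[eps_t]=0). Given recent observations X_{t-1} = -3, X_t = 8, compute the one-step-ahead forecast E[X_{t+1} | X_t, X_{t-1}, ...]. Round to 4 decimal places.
E[X_{t+1} \mid \mathcal F_t] = 0.7280

For an AR(p) model X_t = c + sum_i phi_i X_{t-i} + eps_t, the
one-step-ahead conditional mean is
  E[X_{t+1} | X_t, ...] = c + sum_i phi_i X_{t+1-i}.
Substitute known values:
  E[X_{t+1} | ...] = (0.298) * (8) + (0.552) * (-3)
                   = 0.7280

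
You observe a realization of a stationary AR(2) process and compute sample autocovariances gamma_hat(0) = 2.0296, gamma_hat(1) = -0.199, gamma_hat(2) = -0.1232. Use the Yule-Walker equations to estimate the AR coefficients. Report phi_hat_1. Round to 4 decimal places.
\hat\phi_{1} = -0.1050

The Yule-Walker equations for an AR(p) process read, in matrix form,
  Gamma_p phi = r_p,   with   (Gamma_p)_{ij} = gamma(|i - j|),
                       (r_p)_i = gamma(i),   i,j = 1..p.
Substitute the sample gammas (Toeplitz matrix and right-hand side of size 2):
  Gamma_p = [[2.0296, -0.199], [-0.199, 2.0296]]
  r_p     = [-0.199, -0.1232]
Written out:
  2.0296 phi_1 - 0.199 phi_2 = -0.199
  -0.199 phi_1 + 2.0296 phi_2 = -0.1232
Solve by Cramer's rule:
  det = gamma(0)^2 - gamma(1)^2 = (2.0296)^2 - (-0.199)^2 = 4.11927616 - 0.039601 = 4.07967516
  phi_hat_1 = [gamma(1) gamma(0) - gamma(1) gamma(2)] / det = [(-0.199)(2.0296) - (-0.199)(-0.1232)] / 4.07967516 = -0.4284072 / 4.07967516 = -0.105
  phi_hat_2 = [gamma(0) gamma(2) - gamma(1)^2] / det = [(2.0296)(-0.1232) - (-0.199)^2] / 4.07967516 = -0.28964772 / 4.07967516 = -0.071
So phi_hat = [-0.1050, -0.0710].
Therefore phi_hat_1 = -0.1050.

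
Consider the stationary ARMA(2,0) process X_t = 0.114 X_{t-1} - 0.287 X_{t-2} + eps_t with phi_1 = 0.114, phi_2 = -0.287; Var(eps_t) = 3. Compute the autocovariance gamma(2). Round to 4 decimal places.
\gamma(2) = -0.9124

Multiply the model equation by X_{t-k} and take expectations. With theta_0 = psi_0 = 1 and psi_j the MA(infinity) weights, this gives
  gamma(k) - sum_i phi_i gamma(k-i) = c_k,
  c_k = sigma^2 * sum_{j=k..q} theta_j psi_{j-k}   (c_k = 0 for k > q),
using gamma(-m) = gamma(m).
Pure AR (q = 0): c_0 = sigma^2 = 3, c_k = 0 for k >= 1.
Equations for k = 0, 1, 2 (AR order 2, c_2 = 0):
  (E0) gamma(0) = phi_1 gamma(1) + phi_2 gamma(2) + c_0
  (E1) gamma(1) = phi_1 gamma(0) + phi_2 gamma(1) + c_1
  (E2) gamma(2) = phi_1 gamma(1) + phi_2 gamma(0)
From (E1): gamma(1) = A gamma(0) + B with
  A = phi_1 / (1 - phi_2) = 0.114 / 1.287 = 0.088578,   B = c_1 / (1 - phi_2) = 0 / 1.287 = 0.
Insert (E2) into (E0): gamma(0) (1 - phi_2^2) = phi_1 (1 + phi_2) gamma(1) + c_0.
  phi_1 (1 + phi_2) = (0.114)(0.713) = 0.081282,   1 - phi_2^2 = 0.917631.
Replace gamma(1) by A gamma(0) + B and collect gamma(0):
  gamma(0) [0.917631 - (0.081282)(0.088578)] = c_0 = 3
  gamma(0) * 0.910431 = 3
  gamma(0) = 3 / 0.910431 = 3.295142.
  gamma(1) = A gamma(0) = (0.088578)(3.295142) = 0.291877.
  gamma(2) = phi_1 gamma(1) + phi_2 gamma(0) = (0.114)(0.291877) + (-0.287)(3.295142) = -0.912432.
Therefore gamma(2) = -0.9124 (to 4 decimal places).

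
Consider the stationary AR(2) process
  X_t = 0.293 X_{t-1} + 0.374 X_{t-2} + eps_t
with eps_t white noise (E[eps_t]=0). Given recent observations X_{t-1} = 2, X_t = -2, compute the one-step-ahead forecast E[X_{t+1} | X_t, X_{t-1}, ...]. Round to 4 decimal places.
E[X_{t+1} \mid \mathcal F_t] = 0.1620

For an AR(p) model X_t = c + sum_i phi_i X_{t-i} + eps_t, the
one-step-ahead conditional mean is
  E[X_{t+1} | X_t, ...] = c + sum_i phi_i X_{t+1-i}.
Substitute known values:
  E[X_{t+1} | ...] = (0.293) * (-2) + (0.374) * (2)
                   = 0.1620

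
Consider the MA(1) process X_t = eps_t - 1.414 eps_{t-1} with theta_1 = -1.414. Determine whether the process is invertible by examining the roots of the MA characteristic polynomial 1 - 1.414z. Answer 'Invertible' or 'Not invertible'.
\text{Not invertible}

The MA(q) characteristic polynomial is P(z) = 1 - 1.414z.
Invertibility requires all roots to lie outside the unit circle, i.e. |z| > 1 for every root.
This is linear in z: 1 + (-1.414) z = 0  =>  z = -1/(-1.414) = 0.707214,  |z| = 0.707214.
Moduli of all roots: 0.7072.
All moduli strictly greater than 1? No.
Verdict: Not invertible.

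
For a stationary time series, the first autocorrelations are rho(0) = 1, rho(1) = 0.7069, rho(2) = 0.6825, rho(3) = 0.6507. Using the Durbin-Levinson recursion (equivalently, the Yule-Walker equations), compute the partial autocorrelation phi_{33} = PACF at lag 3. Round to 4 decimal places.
\phi_{33} = 0.1989

The PACF at lag k is phi_{kk}, the last component of the solution
to the Yule-Walker system G_k phi = r_k where
  (G_k)_{ij} = rho(|i - j|), (r_k)_i = rho(i), i,j = 1..k.
Equivalently, Durbin-Levinson gives phi_{kk} iteratively:
  phi_{11} = rho(1)
  phi_{kk} = [rho(k) - sum_{j=1..k-1} phi_{k-1,j} rho(k-j)]
            / [1 - sum_{j=1..k-1} phi_{k-1,j} rho(j)],
  phi_{k,j} = phi_{k-1,j} - phi_{kk} phi_{k-1,k-j},  j = 1..k-1.
Step k = 1:
  phi_11 = rho(1) = 0.7069.
Step k = 2:
  phi_22 = [rho(2) - phi_11 rho(1)] / [1 - phi_11 rho(1)] = [0.6825 - (0.7069)(0.7069)] / [1 - (0.7069)(0.7069)]
         = 0.18279239 / 0.50029239 = 0.365371.
  Update: phi_21 = phi_11 - phi_22 phi_11 = 0.7069 - (0.365371)(0.7069) = 0.448619.
Step k = 3:
  phi_33 = [rho(3) - phi_21 rho(2) - phi_22 rho(1)] / [1 - phi_21 rho(1) - phi_22 rho(2)]
    numerator   = 0.6507 - (0.448619)(0.6825) - (0.365371)(0.7069) = 0.08623658
    denominator = 1 - (0.448619)(0.7069) - (0.365371)(0.6825) = 0.43350533
  phi_33 = 0.08623658 / 0.43350533 = 0.1989.
Therefore phi_{33} = 0.1989.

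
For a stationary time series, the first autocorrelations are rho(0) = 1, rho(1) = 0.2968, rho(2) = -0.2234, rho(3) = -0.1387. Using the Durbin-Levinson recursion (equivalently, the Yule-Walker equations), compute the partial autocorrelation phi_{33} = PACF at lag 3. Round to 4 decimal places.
\phi_{33} = 0.0641

The PACF at lag k is phi_{kk}, the last component of the solution
to the Yule-Walker system G_k phi = r_k where
  (G_k)_{ij} = rho(|i - j|), (r_k)_i = rho(i), i,j = 1..k.
Equivalently, Durbin-Levinson gives phi_{kk} iteratively:
  phi_{11} = rho(1)
  phi_{kk} = [rho(k) - sum_{j=1..k-1} phi_{k-1,j} rho(k-j)]
            / [1 - sum_{j=1..k-1} phi_{k-1,j} rho(j)],
  phi_{k,j} = phi_{k-1,j} - phi_{kk} phi_{k-1,k-j},  j = 1..k-1.
Step k = 1:
  phi_11 = rho(1) = 0.2968.
Step k = 2:
  phi_22 = [rho(2) - phi_11 rho(1)] / [1 - phi_11 rho(1)] = [-0.2234 - (0.2968)(0.2968)] / [1 - (0.2968)(0.2968)]
         = -0.31149024 / 0.91190976 = -0.34158.
  Update: phi_21 = phi_11 - phi_22 phi_11 = 0.2968 - (-0.34158)(0.2968) = 0.398181.
Step k = 3:
  phi_33 = [rho(3) - phi_21 rho(2) - phi_22 rho(1)] / [1 - phi_21 rho(1) - phi_22 rho(2)]
    numerator   = -0.1387 - (0.398181)(-0.2234) - (-0.34158)(0.2968) = 0.05163461
    denominator = 1 - (0.398181)(0.2968) - (-0.34158)(-0.2234) = 0.80551089
  phi_33 = 0.05163461 / 0.80551089 = 0.0641.
Therefore phi_{33} = 0.0641.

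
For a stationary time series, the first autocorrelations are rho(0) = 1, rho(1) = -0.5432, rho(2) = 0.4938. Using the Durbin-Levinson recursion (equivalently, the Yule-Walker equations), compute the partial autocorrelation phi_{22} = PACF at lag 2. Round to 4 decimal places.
\phi_{22} = 0.2819

The PACF at lag k is phi_{kk}, the last component of the solution
to the Yule-Walker system G_k phi = r_k where
  (G_k)_{ij} = rho(|i - j|), (r_k)_i = rho(i), i,j = 1..k.
Equivalently, Durbin-Levinson gives phi_{kk} iteratively:
  phi_{11} = rho(1)
  phi_{kk} = [rho(k) - sum_{j=1..k-1} phi_{k-1,j} rho(k-j)]
            / [1 - sum_{j=1..k-1} phi_{k-1,j} rho(j)],
  phi_{k,j} = phi_{k-1,j} - phi_{kk} phi_{k-1,k-j},  j = 1..k-1.
Step k = 1:
  phi_11 = rho(1) = -0.5432.
Step k = 2:
  phi_22 = [rho(2) - phi_11 rho(1)] / [1 - phi_11 rho(1)] = [0.4938 - (-0.5432)(-0.5432)] / [1 - (-0.5432)(-0.5432)]
         = 0.19873376 / 0.70493376 = 0.2819.
Therefore phi_{22} = 0.2819.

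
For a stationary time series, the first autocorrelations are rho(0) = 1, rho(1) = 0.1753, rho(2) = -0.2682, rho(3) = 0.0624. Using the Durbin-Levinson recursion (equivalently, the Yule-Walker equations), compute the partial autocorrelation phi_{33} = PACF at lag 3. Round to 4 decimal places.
\phi_{33} = 0.2029

The PACF at lag k is phi_{kk}, the last component of the solution
to the Yule-Walker system G_k phi = r_k where
  (G_k)_{ij} = rho(|i - j|), (r_k)_i = rho(i), i,j = 1..k.
Equivalently, Durbin-Levinson gives phi_{kk} iteratively:
  phi_{11} = rho(1)
  phi_{kk} = [rho(k) - sum_{j=1..k-1} phi_{k-1,j} rho(k-j)]
            / [1 - sum_{j=1..k-1} phi_{k-1,j} rho(j)],
  phi_{k,j} = phi_{k-1,j} - phi_{kk} phi_{k-1,k-j},  j = 1..k-1.
Step k = 1:
  phi_11 = rho(1) = 0.1753.
Step k = 2:
  phi_22 = [rho(2) - phi_11 rho(1)] / [1 - phi_11 rho(1)] = [-0.2682 - (0.1753)(0.1753)] / [1 - (0.1753)(0.1753)]
         = -0.29893009 / 0.96926991 = -0.308407.
  Update: phi_21 = phi_11 - phi_22 phi_11 = 0.1753 - (-0.308407)(0.1753) = 0.229364.
Step k = 3:
  phi_33 = [rho(3) - phi_21 rho(2) - phi_22 rho(1)] / [1 - phi_21 rho(1) - phi_22 rho(2)]
    numerator   = 0.0624 - (0.229364)(-0.2682) - (-0.308407)(0.1753) = 0.17797921
    denominator = 1 - (0.229364)(0.1753) - (-0.308407)(-0.2682) = 0.87707763
  phi_33 = 0.17797921 / 0.87707763 = 0.2029.
Therefore phi_{33} = 0.2029.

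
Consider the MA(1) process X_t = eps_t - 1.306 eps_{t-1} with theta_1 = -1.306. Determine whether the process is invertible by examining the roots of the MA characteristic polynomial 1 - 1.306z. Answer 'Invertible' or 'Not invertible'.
\text{Not invertible}

The MA(q) characteristic polynomial is P(z) = 1 - 1.306z.
Invertibility requires all roots to lie outside the unit circle, i.e. |z| > 1 for every root.
This is linear in z: 1 + (-1.306) z = 0  =>  z = -1/(-1.306) = 0.765697,  |z| = 0.765697.
Moduli of all roots: 0.7657.
All moduli strictly greater than 1? No.
Verdict: Not invertible.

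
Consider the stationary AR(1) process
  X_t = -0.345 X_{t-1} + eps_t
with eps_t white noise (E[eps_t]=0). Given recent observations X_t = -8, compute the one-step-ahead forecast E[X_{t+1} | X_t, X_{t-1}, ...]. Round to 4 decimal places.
E[X_{t+1} \mid \mathcal F_t] = 2.7600

For an AR(p) model X_t = c + sum_i phi_i X_{t-i} + eps_t, the
one-step-ahead conditional mean is
  E[X_{t+1} | X_t, ...] = c + sum_i phi_i X_{t+1-i}.
Substitute known values:
  E[X_{t+1} | ...] = (-0.345) * (-8)
                   = 2.7600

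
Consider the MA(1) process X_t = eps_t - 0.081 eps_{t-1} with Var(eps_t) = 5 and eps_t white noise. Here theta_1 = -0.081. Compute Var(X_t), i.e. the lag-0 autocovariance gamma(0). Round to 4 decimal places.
\gamma(0) = 5.0328

For an MA(q) process X_t = eps_t + sum_i theta_i eps_{t-i} with
Var(eps_t) = sigma^2, the variance is
  gamma(0) = sigma^2 * (1 + sum_i theta_i^2).
  sum_i theta_i^2 = (-0.081)^2 = 0.006561.
  gamma(0) = 5 * (1 + 0.006561) = 5 * 1.006561 = 5.032805, which rounds to 5.0328.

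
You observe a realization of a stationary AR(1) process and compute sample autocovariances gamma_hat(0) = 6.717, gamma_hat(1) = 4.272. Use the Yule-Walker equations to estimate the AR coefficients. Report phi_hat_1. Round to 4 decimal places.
\hat\phi_{1} = 0.6360

The Yule-Walker equations for an AR(p) process read, in matrix form,
  Gamma_p phi = r_p,   with   (Gamma_p)_{ij} = gamma(|i - j|),
                       (r_p)_i = gamma(i),   i,j = 1..p.
Substitute the sample gammas (Toeplitz matrix and right-hand side of size 1):
  Gamma_p = [[6.717]]
  r_p     = [4.272]
With p = 1 this is the single equation gamma(0) phi_1 = gamma(1):
  phi_hat_1 = gamma(1) / gamma(0) = 4.272 / 6.717 = 0.6360.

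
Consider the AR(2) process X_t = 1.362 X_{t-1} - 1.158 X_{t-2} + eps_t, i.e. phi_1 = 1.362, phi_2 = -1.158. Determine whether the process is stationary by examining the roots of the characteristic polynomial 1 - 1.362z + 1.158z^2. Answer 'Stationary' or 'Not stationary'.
\text{Not stationary}

The AR(p) characteristic polynomial is P(z) = 1 - 1.362z + 1.158z^2.
Stationarity requires all roots to lie outside the unit circle, i.e. |z| > 1 for every root.
Set 1 + (-1.362) z + (1.158) z^2 = 0, i.e. a z^2 + b z + c = 0 with a = 1.158, b = -1.362, c = 1.
Discriminant D = b^2 - 4ac = (-1.362)^2 - 4*(1.158)*1 = 1.855044 - (4.632) = -2.776956.
D < 0, so the roots are the complex-conjugate pair z = (-b +/- i sqrt(-D)) / (2a) = 0.5881 +/- 0.7195i.
For a conjugate pair |z|^2 = z * conj(z) = (product of roots) = c/a = 1/(1.158) = 0.863558, so |z| = sqrt(0.863558) = 0.9293 for both roots.
Moduli of all roots: 0.9293, 0.9293.
All moduli strictly greater than 1? No.
Verdict: Not stationary.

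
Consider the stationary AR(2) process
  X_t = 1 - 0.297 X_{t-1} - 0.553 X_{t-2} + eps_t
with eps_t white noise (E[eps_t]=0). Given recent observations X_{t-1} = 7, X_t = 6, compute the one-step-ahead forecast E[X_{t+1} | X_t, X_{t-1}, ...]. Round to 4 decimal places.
E[X_{t+1} \mid \mathcal F_t] = -4.6530

For an AR(p) model X_t = c + sum_i phi_i X_{t-i} + eps_t, the
one-step-ahead conditional mean is
  E[X_{t+1} | X_t, ...] = c + sum_i phi_i X_{t+1-i}.
Substitute known values:
  E[X_{t+1} | ...] = 1 + (-0.297) * (6) + (-0.553) * (7)
                   = -4.6530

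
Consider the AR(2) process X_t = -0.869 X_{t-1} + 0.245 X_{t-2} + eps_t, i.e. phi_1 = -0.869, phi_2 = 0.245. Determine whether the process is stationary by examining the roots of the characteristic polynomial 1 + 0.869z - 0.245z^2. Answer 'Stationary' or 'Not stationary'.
\text{Not stationary}

The AR(p) characteristic polynomial is P(z) = 1 + 0.869z - 0.245z^2.
Stationarity requires all roots to lie outside the unit circle, i.e. |z| > 1 for every root.
Set 1 + (0.869) z + (-0.245) z^2 = 0, i.e. a z^2 + b z + c = 0 with a = -0.245, b = 0.869, c = 1.
Discriminant D = b^2 - 4ac = (0.869)^2 - 4*(-0.245)*1 = 0.755161 - (-0.98) = 1.735161.
D >= 0, so the roots are real: z = (-b +/- sqrt(D)) / (2a) = (-0.869 +/- 1.317255) / (-0.49).
  z_1 = (-0.869 + 1.317255) / (-0.49) = -0.9148,   |z_1| = 0.9148.
  z_2 = (-0.869 - 1.317255) / (-0.49) = 4.4617,   |z_2| = 4.4617.
Moduli of all roots: 0.9148, 4.4617.
All moduli strictly greater than 1? No.
Verdict: Not stationary.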